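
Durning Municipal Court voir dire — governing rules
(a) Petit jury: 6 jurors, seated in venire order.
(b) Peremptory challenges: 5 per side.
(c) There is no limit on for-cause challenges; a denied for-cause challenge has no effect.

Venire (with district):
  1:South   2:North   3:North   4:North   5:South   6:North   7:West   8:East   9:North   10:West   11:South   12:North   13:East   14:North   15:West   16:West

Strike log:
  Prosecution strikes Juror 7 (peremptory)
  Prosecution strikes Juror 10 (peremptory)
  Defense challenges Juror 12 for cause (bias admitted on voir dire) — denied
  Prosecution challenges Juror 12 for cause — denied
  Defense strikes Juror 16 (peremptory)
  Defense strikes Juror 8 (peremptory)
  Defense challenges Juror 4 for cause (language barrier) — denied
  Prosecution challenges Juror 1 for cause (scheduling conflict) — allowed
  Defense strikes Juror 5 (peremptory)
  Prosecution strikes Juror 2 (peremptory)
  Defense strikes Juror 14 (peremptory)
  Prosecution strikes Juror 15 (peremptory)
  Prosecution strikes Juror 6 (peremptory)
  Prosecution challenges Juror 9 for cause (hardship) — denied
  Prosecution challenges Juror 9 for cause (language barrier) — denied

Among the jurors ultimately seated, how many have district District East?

Removed: #1, #2, #5, #6, #7, #8, #10, #14, #15, #16.
Seated jurors 1–6: #3, #4, #9, #11, #12, #13.
Of those, in District East: #13 → 1.

1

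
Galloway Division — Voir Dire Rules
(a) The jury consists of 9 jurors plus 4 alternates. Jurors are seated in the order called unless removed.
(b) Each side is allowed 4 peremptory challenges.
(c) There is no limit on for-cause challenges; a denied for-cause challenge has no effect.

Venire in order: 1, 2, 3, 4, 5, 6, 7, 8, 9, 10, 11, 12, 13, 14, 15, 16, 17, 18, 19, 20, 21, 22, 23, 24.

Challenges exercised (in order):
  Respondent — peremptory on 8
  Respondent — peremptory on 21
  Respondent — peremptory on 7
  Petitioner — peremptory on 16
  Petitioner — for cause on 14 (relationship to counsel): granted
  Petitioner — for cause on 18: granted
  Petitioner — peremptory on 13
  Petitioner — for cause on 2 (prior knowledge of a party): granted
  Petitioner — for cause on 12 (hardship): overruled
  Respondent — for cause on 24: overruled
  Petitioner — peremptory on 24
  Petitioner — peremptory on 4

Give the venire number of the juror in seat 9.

Removed: #2, #4, #7, #8, #13, #14, #16, #18, #21, #24. (#12 stays — for-cause denied.)
Seating in order: seats 1–9 → #1, #3, #5, #6, #9, #10, #11, #12, #15; alternates → #17, #19, #20, #22.
So seat 9 is #15.

15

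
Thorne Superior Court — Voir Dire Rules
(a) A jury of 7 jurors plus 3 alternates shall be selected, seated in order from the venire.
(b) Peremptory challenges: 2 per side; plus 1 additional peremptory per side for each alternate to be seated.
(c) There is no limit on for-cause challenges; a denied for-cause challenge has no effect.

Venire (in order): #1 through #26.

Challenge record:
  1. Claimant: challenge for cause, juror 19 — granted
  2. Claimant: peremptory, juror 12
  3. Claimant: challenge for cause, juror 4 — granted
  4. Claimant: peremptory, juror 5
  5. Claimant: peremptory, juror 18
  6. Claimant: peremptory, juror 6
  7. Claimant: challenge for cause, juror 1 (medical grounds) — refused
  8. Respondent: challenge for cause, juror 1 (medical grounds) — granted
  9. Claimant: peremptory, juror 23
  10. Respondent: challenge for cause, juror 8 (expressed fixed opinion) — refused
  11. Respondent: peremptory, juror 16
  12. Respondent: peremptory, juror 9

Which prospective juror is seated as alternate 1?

Removed: #1, #4, #5, #6, #9, #12, #16, #18, #19, #23. (#8 stays — for-cause denied.)
Seating in order: seats 1–7 → #2, #3, #7, #8, #10, #11, #13; alternates → #14, #15, #17.
So alternate 1 is #14.

14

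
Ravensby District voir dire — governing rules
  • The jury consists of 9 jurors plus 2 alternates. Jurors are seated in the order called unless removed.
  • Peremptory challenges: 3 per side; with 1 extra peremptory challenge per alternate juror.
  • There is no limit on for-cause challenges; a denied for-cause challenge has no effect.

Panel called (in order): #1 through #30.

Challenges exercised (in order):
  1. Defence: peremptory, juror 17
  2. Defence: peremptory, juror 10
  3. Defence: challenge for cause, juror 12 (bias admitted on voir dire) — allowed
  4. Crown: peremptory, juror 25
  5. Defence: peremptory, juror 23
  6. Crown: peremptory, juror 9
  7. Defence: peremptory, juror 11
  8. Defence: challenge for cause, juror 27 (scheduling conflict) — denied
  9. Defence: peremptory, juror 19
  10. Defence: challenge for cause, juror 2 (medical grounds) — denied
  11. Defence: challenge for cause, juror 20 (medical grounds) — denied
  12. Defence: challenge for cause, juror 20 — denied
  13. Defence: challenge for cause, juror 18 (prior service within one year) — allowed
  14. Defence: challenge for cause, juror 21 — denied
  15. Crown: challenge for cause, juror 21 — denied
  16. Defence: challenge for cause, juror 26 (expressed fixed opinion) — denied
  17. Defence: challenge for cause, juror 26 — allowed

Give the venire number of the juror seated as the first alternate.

14

Removed: #9, #10, #11, #12, #17, #18, #19, #23, #25, #26. (#2, #20, #21, #27 stay — for-cause denied.)
Seating in order: seats 1–9 → #1, #2, #3, #4, #5, #6, #7, #8, #13; alternates → #14, #15.
So alternate 1 is #14.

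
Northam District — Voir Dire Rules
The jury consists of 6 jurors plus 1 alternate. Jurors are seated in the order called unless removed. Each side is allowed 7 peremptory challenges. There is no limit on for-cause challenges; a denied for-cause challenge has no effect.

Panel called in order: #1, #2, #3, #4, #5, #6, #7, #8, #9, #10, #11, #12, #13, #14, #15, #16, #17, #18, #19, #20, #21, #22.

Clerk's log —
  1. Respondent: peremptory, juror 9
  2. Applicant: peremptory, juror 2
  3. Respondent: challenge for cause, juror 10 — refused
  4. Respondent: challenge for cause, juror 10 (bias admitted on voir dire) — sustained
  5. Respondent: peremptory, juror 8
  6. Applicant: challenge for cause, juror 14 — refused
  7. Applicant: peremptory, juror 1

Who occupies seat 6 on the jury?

11

Removed: #1, #2, #8, #9, #10. (#14 stays — for-cause denied.)
Filling seats in venire order through position 6: #3, #4, #5, #6, #7, #11.
So seat 6 is #11.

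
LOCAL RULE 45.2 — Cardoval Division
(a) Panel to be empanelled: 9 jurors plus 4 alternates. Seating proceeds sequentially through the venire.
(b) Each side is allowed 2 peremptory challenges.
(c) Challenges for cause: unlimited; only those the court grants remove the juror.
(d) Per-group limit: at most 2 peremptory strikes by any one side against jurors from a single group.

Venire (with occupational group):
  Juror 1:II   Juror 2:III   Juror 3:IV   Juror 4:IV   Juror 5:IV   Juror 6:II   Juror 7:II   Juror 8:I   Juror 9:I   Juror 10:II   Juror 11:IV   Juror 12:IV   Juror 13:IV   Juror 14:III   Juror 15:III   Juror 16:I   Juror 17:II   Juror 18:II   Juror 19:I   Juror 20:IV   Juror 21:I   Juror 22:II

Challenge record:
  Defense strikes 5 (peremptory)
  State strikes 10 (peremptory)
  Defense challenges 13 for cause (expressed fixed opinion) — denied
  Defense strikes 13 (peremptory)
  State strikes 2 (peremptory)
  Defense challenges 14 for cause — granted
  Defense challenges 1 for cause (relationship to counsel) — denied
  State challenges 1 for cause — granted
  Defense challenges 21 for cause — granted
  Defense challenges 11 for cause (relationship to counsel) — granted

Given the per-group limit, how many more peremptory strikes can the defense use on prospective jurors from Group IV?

0

Defense peremptories so far: #5, #13 — 2 of 2 used, 0 left overall.
Against Group IV: #5, #13 — 2 used; per-group cap 2 leaves 0.
Binding limit: min(0, 0) = 0.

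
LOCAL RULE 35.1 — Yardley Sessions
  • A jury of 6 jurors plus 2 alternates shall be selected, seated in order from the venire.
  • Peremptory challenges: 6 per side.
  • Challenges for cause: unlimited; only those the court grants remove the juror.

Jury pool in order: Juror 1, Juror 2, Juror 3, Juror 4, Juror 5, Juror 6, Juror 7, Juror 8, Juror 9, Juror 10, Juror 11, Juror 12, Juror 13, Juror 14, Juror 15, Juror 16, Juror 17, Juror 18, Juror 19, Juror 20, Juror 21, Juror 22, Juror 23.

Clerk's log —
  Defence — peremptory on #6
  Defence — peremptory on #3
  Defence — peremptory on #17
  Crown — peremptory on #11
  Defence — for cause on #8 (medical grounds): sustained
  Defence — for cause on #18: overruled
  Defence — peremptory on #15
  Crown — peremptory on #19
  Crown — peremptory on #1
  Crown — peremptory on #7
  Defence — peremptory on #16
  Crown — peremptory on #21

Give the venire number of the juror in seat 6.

Removed: #1, #3, #6, #7, #8, #11, #15, #16, #17, #19, #21. (#18 stays — for-cause denied.)
Seating in order: seats 1–6 → #2, #4, #5, #9, #10, #12; alternates → #13, #14.
So seat 6 is #12.

12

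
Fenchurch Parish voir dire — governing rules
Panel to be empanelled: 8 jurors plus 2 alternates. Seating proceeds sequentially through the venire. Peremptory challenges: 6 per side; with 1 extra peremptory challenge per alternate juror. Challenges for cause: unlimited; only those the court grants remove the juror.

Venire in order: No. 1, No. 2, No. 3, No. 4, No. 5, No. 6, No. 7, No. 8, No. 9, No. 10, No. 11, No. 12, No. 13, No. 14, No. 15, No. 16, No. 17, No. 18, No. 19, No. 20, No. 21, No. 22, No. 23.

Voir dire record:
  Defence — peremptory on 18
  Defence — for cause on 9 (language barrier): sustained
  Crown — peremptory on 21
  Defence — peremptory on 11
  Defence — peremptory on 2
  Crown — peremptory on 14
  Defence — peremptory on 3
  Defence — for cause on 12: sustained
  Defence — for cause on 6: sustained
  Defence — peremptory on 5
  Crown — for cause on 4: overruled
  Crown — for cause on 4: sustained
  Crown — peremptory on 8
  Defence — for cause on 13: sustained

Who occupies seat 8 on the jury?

20

Removed: #2, #3, #4, #5, #6, #8, #9, #11, #12, #13, #14, #18, #21.
Seating in order: seats 1–8 → #1, #7, #10, #15, #16, #17, #19, #20; alternates → #22, #23.
So seat 8 is #20.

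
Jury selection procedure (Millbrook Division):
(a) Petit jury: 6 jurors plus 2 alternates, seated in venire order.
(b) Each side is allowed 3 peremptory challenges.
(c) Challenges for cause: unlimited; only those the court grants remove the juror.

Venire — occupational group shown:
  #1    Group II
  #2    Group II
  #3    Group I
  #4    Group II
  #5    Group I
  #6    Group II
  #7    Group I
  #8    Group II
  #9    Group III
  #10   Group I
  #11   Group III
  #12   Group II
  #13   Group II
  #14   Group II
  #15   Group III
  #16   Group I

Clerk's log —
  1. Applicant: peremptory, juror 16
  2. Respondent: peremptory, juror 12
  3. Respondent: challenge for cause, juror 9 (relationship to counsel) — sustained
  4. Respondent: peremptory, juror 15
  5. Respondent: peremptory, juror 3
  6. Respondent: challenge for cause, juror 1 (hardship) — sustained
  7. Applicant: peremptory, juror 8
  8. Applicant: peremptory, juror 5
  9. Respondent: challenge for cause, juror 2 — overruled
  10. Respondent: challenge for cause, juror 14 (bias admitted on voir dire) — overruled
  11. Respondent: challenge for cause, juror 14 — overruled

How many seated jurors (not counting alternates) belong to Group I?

Removed: #1, #3, #5, #8, #9, #12, #15, #16.
Seated jurors 1–6: #2, #4, #6, #7, #10, #11 (alternates #13, #14 not counted).
Of those, in Group I: #7, #10 → 2.

2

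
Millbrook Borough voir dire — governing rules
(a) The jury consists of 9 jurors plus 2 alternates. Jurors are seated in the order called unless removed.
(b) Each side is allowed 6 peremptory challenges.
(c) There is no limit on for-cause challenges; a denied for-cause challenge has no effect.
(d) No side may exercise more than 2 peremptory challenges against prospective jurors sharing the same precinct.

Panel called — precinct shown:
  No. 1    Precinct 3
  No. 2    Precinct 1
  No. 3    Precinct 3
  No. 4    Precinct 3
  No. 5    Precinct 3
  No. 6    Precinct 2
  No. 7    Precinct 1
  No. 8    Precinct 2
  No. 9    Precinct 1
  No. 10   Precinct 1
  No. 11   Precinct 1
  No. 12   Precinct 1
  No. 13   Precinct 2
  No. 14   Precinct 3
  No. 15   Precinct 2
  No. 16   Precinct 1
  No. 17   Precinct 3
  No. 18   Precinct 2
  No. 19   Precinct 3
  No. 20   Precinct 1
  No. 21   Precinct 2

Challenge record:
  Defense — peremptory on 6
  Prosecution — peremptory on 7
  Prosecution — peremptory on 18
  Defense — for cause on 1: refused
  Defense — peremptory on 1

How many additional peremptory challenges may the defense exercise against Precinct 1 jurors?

2

Defense peremptories so far: #6, #1 — 2 of 6 used, 4 left overall.
Against Precinct 1: none yet — per-precinct cap 2 leaves 2.
Binding limit: min(4, 2) = 2.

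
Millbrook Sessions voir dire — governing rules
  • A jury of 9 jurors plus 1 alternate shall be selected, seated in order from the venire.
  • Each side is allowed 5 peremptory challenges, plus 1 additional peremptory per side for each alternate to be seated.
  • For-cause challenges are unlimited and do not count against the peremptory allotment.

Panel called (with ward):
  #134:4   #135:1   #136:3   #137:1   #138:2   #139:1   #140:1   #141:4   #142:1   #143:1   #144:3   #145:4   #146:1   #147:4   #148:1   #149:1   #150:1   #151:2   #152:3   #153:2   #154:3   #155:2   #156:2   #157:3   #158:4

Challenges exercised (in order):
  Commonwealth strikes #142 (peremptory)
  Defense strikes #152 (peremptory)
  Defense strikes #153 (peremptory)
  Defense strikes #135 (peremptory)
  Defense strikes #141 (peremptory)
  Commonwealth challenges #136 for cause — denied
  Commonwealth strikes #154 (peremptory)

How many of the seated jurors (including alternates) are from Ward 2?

Removed: #135, #141, #142, #152, #153, #154.
Seated (10 incl. alternates): #134, #136, #137, #138, #139, #140, #143, #144, #145, #146.
Of those, in Ward 2: #138 → 1.

1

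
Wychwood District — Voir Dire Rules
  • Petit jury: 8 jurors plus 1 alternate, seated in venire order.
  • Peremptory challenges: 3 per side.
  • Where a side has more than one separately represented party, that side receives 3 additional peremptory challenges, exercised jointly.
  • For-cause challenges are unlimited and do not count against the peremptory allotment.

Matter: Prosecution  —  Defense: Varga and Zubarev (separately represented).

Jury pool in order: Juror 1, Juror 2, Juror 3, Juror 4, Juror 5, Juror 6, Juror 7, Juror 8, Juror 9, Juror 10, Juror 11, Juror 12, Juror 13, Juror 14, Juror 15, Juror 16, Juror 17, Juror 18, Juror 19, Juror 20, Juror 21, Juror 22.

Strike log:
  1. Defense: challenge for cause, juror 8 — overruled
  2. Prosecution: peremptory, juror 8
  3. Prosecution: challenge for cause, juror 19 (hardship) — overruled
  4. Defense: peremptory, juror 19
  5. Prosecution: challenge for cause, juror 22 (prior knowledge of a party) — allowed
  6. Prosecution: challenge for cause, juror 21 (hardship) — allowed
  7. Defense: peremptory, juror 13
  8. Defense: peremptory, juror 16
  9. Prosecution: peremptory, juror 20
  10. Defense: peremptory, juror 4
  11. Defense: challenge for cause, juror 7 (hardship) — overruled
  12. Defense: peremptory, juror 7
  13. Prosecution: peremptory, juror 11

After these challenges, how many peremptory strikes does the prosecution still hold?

Prosecution allotment: 3.
Prosecution peremptories used: #8, #20, #11 — 3 (for-cause on #19, #22, #21 don't count).
Remaining: 3 − 3 = 0.

0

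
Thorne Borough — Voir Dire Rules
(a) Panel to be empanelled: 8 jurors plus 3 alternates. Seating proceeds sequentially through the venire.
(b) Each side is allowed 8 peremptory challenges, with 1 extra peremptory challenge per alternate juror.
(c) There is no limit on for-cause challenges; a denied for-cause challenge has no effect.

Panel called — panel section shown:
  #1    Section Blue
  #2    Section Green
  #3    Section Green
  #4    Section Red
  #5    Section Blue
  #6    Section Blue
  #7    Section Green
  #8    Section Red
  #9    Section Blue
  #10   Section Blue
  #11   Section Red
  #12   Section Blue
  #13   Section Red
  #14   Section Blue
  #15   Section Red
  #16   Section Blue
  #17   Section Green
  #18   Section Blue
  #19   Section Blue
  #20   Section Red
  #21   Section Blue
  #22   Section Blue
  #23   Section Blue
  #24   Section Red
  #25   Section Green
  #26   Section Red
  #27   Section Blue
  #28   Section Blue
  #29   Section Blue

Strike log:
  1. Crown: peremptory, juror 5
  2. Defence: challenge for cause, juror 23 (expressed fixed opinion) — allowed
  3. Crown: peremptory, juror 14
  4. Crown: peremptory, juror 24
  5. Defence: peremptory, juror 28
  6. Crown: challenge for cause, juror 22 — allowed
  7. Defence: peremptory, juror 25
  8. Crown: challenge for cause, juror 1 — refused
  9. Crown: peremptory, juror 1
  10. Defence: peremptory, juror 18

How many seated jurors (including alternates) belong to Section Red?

4

Removed: #1, #5, #14, #18, #22, #23, #24, #25, #28.
Seated (11 incl. alternates): #2, #3, #4, #6, #7, #8, #9, #10, #11, #12, #13.
Of those, in Section Red: #4, #8, #11, #13 → 4.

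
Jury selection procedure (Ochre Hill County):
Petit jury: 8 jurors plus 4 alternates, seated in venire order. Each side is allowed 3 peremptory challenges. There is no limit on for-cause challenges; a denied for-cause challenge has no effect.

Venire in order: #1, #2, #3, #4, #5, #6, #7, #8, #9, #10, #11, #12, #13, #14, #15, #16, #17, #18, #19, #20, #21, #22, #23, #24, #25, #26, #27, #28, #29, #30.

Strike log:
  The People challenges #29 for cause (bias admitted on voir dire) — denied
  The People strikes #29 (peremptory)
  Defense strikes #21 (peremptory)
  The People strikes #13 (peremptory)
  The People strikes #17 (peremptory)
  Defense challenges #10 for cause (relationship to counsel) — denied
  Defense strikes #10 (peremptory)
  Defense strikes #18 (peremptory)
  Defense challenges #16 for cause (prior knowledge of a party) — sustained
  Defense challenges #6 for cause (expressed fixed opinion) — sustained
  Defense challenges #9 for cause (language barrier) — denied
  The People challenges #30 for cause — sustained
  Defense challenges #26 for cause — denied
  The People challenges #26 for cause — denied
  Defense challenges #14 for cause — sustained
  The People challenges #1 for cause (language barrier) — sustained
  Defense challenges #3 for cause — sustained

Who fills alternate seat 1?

15

Removed: #1, #3, #6, #10, #13, #14, #16, #17, #18, #21, #29, #30. (#9, #26 stay — for-cause denied.)
Seating in order: seats 1–8 → #2, #4, #5, #7, #8, #9, #11, #12; alternates → #15, #19, #20, #22.
So alternate 1 is #15.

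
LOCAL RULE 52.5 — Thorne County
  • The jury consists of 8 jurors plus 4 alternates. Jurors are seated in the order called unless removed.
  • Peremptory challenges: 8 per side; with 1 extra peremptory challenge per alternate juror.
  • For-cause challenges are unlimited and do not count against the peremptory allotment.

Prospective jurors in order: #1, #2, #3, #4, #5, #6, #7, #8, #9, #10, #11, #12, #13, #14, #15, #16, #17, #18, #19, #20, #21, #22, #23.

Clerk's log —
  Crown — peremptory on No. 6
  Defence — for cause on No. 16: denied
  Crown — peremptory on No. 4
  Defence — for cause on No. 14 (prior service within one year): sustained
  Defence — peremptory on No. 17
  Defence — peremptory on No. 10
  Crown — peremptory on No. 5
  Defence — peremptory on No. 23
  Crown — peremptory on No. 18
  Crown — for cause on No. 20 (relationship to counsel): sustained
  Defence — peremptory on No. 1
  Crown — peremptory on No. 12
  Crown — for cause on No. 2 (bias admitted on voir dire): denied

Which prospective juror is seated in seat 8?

Removed: #1, #4, #5, #6, #10, #12, #14, #17, #18, #20, #23. (#2, #16 stay — for-cause denied.)
Seating in order: seats 1–8 → #2, #3, #7, #8, #9, #11, #13, #15; alternates → #16, #19, #21, #22.
So seat 8 is #15.

15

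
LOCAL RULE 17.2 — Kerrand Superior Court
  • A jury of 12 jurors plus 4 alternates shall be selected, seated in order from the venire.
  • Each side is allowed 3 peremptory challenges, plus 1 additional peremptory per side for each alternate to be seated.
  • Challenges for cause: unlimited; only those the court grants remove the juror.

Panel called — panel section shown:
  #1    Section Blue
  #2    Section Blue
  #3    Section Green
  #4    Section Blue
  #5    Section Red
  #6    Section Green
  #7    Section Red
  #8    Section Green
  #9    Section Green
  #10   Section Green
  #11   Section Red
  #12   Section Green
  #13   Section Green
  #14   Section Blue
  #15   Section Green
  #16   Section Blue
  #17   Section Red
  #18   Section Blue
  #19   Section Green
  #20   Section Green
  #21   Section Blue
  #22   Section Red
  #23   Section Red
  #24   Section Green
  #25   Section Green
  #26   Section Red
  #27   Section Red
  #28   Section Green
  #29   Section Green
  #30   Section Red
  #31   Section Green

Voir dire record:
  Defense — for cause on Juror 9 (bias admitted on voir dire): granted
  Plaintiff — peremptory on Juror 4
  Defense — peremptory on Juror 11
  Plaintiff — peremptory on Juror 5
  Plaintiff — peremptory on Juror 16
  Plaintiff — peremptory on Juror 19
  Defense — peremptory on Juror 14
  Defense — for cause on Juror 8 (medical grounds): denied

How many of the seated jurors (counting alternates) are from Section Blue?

Removed: #4, #5, #9, #11, #14, #16, #19.
Seated (16 incl. alternates): #1, #2, #3, #6, #7, #8, #10, #12, #13, #15, #17, #18, #20, #21, #22, #23.
Of those, in Section Blue: #1, #2, #18, #21 → 4.

4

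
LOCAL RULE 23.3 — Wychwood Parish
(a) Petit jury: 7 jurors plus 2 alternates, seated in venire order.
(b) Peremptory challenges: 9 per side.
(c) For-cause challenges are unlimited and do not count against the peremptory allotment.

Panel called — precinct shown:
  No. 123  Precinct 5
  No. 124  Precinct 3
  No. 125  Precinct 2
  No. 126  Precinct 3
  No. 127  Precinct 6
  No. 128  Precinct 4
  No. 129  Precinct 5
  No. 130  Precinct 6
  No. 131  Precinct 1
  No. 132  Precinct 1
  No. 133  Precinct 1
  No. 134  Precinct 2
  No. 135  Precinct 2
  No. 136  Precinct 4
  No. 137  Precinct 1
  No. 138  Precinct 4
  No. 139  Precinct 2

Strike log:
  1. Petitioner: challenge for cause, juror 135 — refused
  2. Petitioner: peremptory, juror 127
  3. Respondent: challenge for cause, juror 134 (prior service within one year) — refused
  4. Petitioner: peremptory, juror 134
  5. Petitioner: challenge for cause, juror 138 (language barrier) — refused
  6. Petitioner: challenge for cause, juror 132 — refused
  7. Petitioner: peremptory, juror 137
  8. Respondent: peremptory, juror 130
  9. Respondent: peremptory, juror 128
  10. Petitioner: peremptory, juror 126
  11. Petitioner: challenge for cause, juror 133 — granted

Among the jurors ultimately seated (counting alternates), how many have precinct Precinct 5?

2

Removed: #126, #127, #128, #130, #133, #134, #137.
Seated (9 incl. alternates): #123, #124, #125, #129, #131, #132, #135, #136, #138.
Of those, in Precinct 5: #123, #129 → 2.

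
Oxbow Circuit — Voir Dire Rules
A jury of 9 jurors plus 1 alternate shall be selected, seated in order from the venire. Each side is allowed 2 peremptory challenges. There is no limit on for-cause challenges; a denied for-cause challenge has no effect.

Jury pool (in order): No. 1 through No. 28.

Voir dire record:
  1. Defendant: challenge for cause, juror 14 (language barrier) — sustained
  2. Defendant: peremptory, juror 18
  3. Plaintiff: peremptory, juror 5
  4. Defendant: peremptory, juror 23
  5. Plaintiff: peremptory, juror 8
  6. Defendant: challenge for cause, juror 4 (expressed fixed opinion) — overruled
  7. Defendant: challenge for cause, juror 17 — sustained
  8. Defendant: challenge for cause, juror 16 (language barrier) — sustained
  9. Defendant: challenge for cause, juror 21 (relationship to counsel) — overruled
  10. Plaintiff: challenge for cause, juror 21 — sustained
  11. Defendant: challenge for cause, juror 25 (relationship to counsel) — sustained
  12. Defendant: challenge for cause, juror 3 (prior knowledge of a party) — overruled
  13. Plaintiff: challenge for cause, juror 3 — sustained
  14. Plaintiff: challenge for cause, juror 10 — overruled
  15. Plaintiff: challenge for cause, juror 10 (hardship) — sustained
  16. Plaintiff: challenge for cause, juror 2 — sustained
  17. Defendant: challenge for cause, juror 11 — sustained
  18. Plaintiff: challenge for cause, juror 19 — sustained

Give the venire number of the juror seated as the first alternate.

22

Removed: #2, #3, #5, #8, #10, #11, #14, #16, #17, #18, #19, #21, #23, #25. (#4 stays — for-cause denied.)
Seating in order: seats 1–9 → #1, #4, #6, #7, #9, #12, #13, #15, #20; alternates → #22.
So alternate 1 is #22.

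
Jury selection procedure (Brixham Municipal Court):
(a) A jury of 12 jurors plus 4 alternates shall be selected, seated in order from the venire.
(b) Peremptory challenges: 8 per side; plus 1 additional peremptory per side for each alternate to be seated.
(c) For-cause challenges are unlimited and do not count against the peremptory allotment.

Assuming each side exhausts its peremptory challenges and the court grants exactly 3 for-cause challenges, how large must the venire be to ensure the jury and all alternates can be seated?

Seats to fill: 12 + 4 alternates = 16.
Peremptories: 8 + 1×4 = 12 per side × 2 sides = 24.
For-cause removals: 3.
Minimum venire: 16 + 24 + 3 = 43.

43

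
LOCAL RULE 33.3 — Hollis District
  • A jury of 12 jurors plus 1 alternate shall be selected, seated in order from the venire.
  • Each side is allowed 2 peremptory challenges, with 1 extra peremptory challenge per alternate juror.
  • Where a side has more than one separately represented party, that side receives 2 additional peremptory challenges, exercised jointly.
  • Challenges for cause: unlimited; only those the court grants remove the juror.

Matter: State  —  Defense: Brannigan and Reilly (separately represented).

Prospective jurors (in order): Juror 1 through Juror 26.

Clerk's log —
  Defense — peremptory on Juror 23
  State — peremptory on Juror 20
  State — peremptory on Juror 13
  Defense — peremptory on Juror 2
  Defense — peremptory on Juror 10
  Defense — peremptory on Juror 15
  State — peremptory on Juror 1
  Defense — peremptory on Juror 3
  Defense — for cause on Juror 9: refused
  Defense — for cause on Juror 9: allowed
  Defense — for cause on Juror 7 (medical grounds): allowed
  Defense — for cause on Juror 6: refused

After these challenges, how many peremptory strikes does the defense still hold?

0

Defense allotment: 2 base + 1 × 1 alternate + 2 multi-party = 5.
Defense peremptories used: #23, #2, #10, #15, #3 — 5 (for-cause on #9, #9, #7, #6 don't count).
Remaining: 5 − 5 = 0.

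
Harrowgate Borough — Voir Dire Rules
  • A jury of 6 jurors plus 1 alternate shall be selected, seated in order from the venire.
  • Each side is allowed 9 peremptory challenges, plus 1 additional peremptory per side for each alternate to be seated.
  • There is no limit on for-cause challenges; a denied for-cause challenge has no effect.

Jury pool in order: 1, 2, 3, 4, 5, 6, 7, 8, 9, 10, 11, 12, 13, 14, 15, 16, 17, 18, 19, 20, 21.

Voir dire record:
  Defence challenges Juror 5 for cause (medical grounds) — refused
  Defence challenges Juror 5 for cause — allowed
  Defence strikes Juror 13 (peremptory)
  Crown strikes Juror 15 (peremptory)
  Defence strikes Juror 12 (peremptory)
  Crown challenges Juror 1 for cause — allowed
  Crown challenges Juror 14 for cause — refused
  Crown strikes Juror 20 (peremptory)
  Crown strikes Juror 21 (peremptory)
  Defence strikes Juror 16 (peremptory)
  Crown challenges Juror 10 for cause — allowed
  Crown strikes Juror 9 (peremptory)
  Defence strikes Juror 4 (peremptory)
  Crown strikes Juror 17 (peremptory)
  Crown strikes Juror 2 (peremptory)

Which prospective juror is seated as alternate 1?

Removed: #1, #2, #4, #5, #9, #10, #12, #13, #15, #16, #17, #20, #21. (#14 stays — for-cause denied.)
Seating in order: seats 1–6 → #3, #6, #7, #8, #11, #14; alternates → #18.
So alternate 1 is #18.

18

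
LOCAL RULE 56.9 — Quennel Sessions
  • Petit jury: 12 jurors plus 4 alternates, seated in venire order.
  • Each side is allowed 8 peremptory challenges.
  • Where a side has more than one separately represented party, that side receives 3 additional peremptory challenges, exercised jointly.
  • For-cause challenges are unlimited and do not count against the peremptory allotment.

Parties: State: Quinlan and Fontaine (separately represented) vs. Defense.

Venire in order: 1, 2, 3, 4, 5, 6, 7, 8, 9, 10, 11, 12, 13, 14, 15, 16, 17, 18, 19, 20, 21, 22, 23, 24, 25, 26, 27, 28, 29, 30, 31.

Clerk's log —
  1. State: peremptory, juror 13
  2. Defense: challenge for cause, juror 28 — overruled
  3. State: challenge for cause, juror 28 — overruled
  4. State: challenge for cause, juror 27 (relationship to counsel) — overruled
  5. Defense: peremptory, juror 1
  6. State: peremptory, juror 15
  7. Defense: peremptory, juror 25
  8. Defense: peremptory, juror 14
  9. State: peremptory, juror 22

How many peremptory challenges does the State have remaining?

8

State allotment: 8 base + 3 multi-party = 11.
State peremptories used: #13, #15, #22 — 3 (for-cause on #28, #27 don't count).
Remaining: 11 − 3 = 8.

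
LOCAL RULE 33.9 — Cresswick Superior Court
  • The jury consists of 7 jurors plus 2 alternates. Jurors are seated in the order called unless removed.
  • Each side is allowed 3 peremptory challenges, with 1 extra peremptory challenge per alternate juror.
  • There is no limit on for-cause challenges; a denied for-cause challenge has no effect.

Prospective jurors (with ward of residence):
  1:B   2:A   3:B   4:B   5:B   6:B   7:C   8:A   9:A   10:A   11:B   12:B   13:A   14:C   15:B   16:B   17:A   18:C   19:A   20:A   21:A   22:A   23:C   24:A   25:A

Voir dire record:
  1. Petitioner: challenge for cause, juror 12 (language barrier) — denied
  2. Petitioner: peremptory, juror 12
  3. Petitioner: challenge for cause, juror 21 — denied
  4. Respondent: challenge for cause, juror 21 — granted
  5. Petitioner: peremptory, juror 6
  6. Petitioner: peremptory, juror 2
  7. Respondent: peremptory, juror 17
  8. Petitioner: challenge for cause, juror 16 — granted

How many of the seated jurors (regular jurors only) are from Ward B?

Removed: #2, #6, #12, #16, #17, #21.
Seated jurors 1–7: #1, #3, #4, #5, #7, #8, #9 (alternates #10, #11 not counted).
Of those, in Ward B: #1, #3, #4, #5 → 4.

4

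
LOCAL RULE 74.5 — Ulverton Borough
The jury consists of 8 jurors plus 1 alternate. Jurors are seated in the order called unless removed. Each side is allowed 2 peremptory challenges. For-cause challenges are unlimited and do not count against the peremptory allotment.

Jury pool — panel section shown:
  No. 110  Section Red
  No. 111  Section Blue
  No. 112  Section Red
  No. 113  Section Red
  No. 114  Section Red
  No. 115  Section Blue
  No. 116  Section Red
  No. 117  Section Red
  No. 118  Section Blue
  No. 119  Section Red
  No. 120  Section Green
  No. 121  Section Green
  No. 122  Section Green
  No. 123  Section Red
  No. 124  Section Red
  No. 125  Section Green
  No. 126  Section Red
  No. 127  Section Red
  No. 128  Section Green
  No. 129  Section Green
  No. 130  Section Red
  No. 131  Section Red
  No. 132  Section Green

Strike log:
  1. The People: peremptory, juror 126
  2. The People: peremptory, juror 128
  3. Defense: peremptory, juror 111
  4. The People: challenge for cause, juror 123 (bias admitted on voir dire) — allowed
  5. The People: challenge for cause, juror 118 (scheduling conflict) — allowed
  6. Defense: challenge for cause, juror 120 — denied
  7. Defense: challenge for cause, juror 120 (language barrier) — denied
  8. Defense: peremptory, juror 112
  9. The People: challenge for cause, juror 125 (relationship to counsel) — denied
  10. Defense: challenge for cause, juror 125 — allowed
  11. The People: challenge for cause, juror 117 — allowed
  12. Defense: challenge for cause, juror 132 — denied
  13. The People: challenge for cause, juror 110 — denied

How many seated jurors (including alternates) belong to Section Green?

3

Removed: #111, #112, #117, #118, #123, #125, #126, #128.
Seated (9 incl. alternates): #110, #113, #114, #115, #116, #119, #120, #121, #122.
Of those, in Section Green: #120, #121, #122 → 3.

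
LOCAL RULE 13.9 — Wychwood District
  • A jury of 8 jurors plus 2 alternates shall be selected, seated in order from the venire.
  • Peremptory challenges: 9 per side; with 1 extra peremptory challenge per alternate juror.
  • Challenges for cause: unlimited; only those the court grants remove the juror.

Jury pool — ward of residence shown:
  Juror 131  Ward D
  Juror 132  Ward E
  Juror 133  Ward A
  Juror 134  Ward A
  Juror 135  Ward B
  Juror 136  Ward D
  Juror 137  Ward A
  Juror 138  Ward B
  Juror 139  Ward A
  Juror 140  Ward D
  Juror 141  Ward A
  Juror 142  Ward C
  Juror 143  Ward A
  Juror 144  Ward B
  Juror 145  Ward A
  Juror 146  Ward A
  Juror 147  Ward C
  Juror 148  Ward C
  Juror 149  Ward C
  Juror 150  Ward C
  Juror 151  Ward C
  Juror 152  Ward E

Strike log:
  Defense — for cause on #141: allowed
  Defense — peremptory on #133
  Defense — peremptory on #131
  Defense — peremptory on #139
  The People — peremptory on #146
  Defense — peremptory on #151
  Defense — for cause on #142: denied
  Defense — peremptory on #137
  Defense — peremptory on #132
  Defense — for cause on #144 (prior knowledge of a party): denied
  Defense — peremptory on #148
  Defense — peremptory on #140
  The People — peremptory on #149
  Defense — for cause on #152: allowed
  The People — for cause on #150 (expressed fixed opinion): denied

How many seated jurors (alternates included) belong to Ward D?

Removed: #131, #132, #133, #137, #139, #140, #141, #146, #148, #149, #151, #152.
Seated (10 incl. alternates): #134, #135, #136, #138, #142, #143, #144, #145, #147, #150.
Of those, in Ward D: #136 → 1.

1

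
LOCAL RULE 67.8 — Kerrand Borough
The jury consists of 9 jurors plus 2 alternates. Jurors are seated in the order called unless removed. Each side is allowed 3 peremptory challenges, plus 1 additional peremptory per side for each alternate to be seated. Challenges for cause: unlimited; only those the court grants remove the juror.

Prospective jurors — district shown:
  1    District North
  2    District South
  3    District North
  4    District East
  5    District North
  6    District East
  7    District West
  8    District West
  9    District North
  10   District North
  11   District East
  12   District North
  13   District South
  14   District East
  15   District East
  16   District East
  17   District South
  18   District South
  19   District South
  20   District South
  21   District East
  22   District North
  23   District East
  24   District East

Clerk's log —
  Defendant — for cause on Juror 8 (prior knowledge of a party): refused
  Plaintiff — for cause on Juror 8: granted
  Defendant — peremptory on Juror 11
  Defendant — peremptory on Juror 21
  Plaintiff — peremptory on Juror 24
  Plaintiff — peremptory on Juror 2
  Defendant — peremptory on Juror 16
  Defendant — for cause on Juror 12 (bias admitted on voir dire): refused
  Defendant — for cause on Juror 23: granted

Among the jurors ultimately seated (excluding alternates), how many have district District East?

2

Removed: #2, #8, #11, #16, #21, #23, #24.
Seated jurors 1–9: #1, #3, #4, #5, #6, #7, #9, #10, #12 (alternates #13, #14 not counted).
Of those, in District East: #4, #6 → 2.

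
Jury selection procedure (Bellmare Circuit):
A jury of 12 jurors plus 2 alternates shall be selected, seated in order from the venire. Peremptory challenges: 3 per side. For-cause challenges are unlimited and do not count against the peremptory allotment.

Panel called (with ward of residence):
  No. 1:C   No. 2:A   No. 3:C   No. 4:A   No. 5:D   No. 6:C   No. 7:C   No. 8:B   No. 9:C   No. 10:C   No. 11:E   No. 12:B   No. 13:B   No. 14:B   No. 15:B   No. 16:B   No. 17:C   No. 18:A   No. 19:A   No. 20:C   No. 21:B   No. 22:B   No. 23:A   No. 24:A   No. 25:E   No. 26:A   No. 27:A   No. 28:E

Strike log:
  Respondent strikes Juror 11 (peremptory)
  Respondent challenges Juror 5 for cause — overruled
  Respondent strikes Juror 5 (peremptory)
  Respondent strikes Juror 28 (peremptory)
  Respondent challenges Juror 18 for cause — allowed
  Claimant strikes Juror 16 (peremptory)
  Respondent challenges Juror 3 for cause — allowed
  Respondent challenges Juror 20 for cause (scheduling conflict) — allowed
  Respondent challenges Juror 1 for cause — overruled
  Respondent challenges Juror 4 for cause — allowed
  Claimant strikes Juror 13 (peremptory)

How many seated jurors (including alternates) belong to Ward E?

Removed: #3, #4, #5, #11, #13, #16, #18, #20, #28.
Seated (14 incl. alternates): #1, #2, #6, #7, #8, #9, #10, #12, #14, #15, #17, #19, #21, #22.
None of those are in Ward E → 0.

0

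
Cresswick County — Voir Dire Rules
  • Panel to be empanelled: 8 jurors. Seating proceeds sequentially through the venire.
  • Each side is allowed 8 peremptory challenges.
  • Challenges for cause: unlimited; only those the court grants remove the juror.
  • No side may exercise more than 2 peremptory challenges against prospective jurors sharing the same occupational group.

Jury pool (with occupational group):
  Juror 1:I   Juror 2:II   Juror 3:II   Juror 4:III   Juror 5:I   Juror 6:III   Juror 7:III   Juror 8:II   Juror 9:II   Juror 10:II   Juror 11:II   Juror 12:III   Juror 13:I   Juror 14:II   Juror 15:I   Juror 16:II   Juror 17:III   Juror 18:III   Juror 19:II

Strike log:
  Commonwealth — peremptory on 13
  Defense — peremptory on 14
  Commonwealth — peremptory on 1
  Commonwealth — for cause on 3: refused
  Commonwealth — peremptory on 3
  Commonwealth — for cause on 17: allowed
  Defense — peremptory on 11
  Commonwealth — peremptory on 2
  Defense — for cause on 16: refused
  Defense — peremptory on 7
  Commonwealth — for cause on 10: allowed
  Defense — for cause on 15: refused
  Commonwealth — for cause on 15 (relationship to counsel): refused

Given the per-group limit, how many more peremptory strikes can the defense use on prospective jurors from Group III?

Defense peremptories so far: #14, #11, #7 — 3 of 8 used, 5 left overall.
Against Group III: #7 — 1 used; per-group cap 2 leaves 1.
Binding limit: min(5, 1) = 1.

1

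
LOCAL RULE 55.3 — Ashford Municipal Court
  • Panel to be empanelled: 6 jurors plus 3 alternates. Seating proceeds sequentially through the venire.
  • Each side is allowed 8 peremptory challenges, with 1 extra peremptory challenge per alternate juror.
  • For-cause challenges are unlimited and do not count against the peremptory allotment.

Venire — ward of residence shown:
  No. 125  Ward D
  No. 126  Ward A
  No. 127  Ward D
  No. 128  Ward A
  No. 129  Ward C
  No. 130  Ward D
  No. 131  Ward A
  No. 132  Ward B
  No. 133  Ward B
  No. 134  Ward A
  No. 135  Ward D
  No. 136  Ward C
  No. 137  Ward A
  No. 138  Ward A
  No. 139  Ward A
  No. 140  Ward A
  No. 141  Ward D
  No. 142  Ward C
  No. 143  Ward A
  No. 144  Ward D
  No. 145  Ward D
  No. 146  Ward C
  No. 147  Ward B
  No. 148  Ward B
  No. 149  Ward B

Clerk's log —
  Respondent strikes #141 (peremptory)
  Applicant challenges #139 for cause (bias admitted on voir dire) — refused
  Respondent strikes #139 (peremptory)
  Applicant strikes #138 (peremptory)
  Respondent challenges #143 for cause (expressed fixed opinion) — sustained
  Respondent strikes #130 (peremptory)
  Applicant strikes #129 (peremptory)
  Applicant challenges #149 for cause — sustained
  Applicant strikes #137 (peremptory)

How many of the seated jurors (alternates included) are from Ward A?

4

Removed: #129, #130, #137, #138, #139, #141, #143, #149.
Seated (9 incl. alternates): #125, #126, #127, #128, #131, #132, #133, #134, #135.
Of those, in Ward A: #126, #128, #131, #134 → 4.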